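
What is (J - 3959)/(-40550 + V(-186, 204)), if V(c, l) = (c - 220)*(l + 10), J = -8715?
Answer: 6337/63717 ≈ 0.099455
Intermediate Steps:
V(c, l) = (-220 + c)*(10 + l)
(J - 3959)/(-40550 + V(-186, 204)) = (-8715 - 3959)/(-40550 + (-2200 - 220*204 + 10*(-186) - 186*204)) = -12674/(-40550 + (-2200 - 44880 - 1860 - 37944)) = -12674/(-40550 - 86884) = -12674/(-127434) = -12674*(-1/127434) = 6337/63717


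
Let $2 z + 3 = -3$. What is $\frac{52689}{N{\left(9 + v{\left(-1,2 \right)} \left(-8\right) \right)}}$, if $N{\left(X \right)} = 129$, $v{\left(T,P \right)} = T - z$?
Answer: $\frac{17563}{43} \approx 408.44$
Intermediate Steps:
$z = -3$ ($z = - \frac{3}{2} + \frac{1}{2} \left(-3\right) = - \frac{3}{2} - \frac{3}{2} = -3$)
$v{\left(T,P \right)} = 3 + T$ ($v{\left(T,P \right)} = T - -3 = T + 3 = 3 + T$)
$\frac{52689}{N{\left(9 + v{\left(-1,2 \right)} \left(-8\right) \right)}} = \frac{52689}{129} = 52689 \cdot \frac{1}{129} = \frac{17563}{43}$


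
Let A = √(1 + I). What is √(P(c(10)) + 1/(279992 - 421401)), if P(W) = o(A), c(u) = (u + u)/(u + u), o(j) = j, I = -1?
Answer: I*√141409/141409 ≈ 0.0026593*I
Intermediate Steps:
A = 0 (A = √(1 - 1) = √0 = 0)
c(u) = 1 (c(u) = (2*u)/((2*u)) = (2*u)*(1/(2*u)) = 1)
P(W) = 0
√(P(c(10)) + 1/(279992 - 421401)) = √(0 + 1/(279992 - 421401)) = √(0 + 1/(-141409)) = √(0 - 1/141409) = √(-1/141409) = I*√141409/141409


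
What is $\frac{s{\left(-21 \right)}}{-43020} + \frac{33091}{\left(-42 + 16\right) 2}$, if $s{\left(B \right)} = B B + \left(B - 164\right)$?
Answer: $- \frac{355897033}{559260} \approx -636.37$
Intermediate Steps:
$s{\left(B \right)} = -164 + B + B^{2}$ ($s{\left(B \right)} = B^{2} + \left(-164 + B\right) = -164 + B + B^{2}$)
$\frac{s{\left(-21 \right)}}{-43020} + \frac{33091}{\left(-42 + 16\right) 2} = \frac{-164 - 21 + \left(-21\right)^{2}}{-43020} + \frac{33091}{\left(-42 + 16\right) 2} = \left(-164 - 21 + 441\right) \left(- \frac{1}{43020}\right) + \frac{33091}{\left(-26\right) 2} = 256 \left(- \frac{1}{43020}\right) + \frac{33091}{-52} = - \frac{64}{10755} + 33091 \left(- \frac{1}{52}\right) = - \frac{64}{10755} - \frac{33091}{52} = - \frac{355897033}{559260}$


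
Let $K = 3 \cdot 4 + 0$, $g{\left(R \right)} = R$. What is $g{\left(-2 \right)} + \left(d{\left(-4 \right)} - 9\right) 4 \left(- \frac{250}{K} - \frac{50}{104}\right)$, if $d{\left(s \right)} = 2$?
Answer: $\frac{23197}{39} \approx 594.79$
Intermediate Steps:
$K = 12$ ($K = 12 + 0 = 12$)
$g{\left(-2 \right)} + \left(d{\left(-4 \right)} - 9\right) 4 \left(- \frac{250}{K} - \frac{50}{104}\right) = -2 + \left(2 - 9\right) 4 \left(- \frac{250}{12} - \frac{50}{104}\right) = -2 + \left(-7\right) 4 \left(\left(-250\right) \frac{1}{12} - \frac{25}{52}\right) = -2 - 28 \left(- \frac{125}{6} - \frac{25}{52}\right) = -2 - - \frac{23275}{39} = -2 + \frac{23275}{39} = \frac{23197}{39}$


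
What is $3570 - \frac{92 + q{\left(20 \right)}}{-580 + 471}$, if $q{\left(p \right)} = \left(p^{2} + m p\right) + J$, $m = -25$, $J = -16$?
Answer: $\frac{389106}{109} \approx 3569.8$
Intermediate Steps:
$q{\left(p \right)} = -16 + p^{2} - 25 p$ ($q{\left(p \right)} = \left(p^{2} - 25 p\right) - 16 = -16 + p^{2} - 25 p$)
$3570 - \frac{92 + q{\left(20 \right)}}{-580 + 471} = 3570 - \frac{92 - \left(516 - 400\right)}{-580 + 471} = 3570 - \frac{92 - 116}{-109} = 3570 - \left(92 - 116\right) \left(- \frac{1}{109}\right) = 3570 - \left(-24\right) \left(- \frac{1}{109}\right) = 3570 - \frac{24}{109} = \frac{389106}{109}$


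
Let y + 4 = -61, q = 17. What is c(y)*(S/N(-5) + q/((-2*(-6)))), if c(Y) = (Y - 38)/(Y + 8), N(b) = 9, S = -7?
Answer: 2369/2052 ≈ 1.1545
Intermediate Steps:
y = -65 (y = -4 - 61 = -65)
c(Y) = (-38 + Y)/(8 + Y)
c(y)*(S/N(-5) + q/((-2*(-6)))) = ((-38 - 65)/(8 - 65))*(-7/9 + 17/((-2*(-6)))) = (-103/(-57))*(-7*1/9 + 17/12) = (-1/57*(-103))*(-7/9 + 17*(1/12)) = 103*(-7/9 + 17/12)/57 = (103/57)*(23/36) = 2369/2052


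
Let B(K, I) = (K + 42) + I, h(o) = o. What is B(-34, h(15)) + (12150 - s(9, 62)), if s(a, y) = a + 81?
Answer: 12083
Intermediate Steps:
s(a, y) = 81 + a
B(K, I) = 42 + I + K (B(K, I) = (42 + K) + I = 42 + I + K)
B(-34, h(15)) + (12150 - s(9, 62)) = (42 + 15 - 34) + (12150 - (81 + 9)) = 23 + (12150 - 1*90) = 23 + (12150 - 90) = 23 + 12060 = 12083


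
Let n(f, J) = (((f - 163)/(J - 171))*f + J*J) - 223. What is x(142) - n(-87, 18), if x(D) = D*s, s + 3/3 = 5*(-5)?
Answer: -186193/51 ≈ -3650.8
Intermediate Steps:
s = -26 (s = -1 + 5*(-5) = -1 - 25 = -26)
n(f, J) = -223 + J² + f*(-163 + f)/(-171 + J) (n(f, J) = (((-163 + f)/(-171 + J))*f + J²) - 223 = (f*(-163 + f)/(-171 + J) + J²) - 223 = (J² + f*(-163 + f)/(-171 + J)) - 223 = -223 + J² + f*(-163 + f)/(-171 + J))
x(D) = -26*D (x(D) = D*(-26) = -26*D)
x(142) - n(-87, 18) = -26*142 - (38133 + 18³ + (-87)² - 223*18 - 171*18² - 163*(-87))/(-171 + 18) = -3692 - (38133 + 5832 + 7569 - 4014 - 171*324 + 14181)/(-153) = -3692 - (-1)*(38133 + 5832 + 7569 - 4014 - 55404 + 14181)/153 = -3692 - (-1)*6297/153 = -3692 - 1*(-2099/51) = -3692 + 2099/51 = -186193/51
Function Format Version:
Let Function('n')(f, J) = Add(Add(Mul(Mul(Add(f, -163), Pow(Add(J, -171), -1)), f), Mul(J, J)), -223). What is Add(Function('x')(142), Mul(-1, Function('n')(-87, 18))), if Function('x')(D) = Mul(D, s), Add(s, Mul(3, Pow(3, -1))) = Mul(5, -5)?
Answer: Rational(-186193, 51) ≈ -3650.8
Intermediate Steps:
s = -26 (s = Add(-1, Mul(5, -5)) = Add(-1, -25) = -26)
Function('n')(f, J) = Add(-223, Pow(J, 2), Mul(f, Pow(Add(-171, J), -1), Add(-163, f))) (Function('n')(f, J) = Add(Add(Mul(Mul(Add(-163, f), Pow(Add(-171, J), -1)), f), Pow(J, 2)), -223) = Add(Add(Mul(Mul(Pow(Add(-171, J), -1), Add(-163, f)), f), Pow(J, 2)), -223) = Add(Add(Mul(f, Pow(Add(-171, J), -1), Add(-163, f)), Pow(J, 2)), -223) = Add(Add(Pow(J, 2), Mul(f, Pow(Add(-171, J), -1), Add(-163, f))), -223) = Add(-223, Pow(J, 2), Mul(f, Pow(Add(-171, J), -1), Add(-163, f))))
Function('x')(D) = Mul(-26, D) (Function('x')(D) = Mul(D, -26) = Mul(-26, D))
Add(Function('x')(142), Mul(-1, Function('n')(-87, 18))) = Add(Mul(-26, 142), Mul(-1, Mul(Pow(Add(-171, 18), -1), Add(38133, Pow(18, 3), Pow(-87, 2), Mul(-223, 18), Mul(-171, Pow(18, 2)), Mul(-163, -87))))) = Add(-3692, Mul(-1, Mul(Pow(-153, -1), Add(38133, 5832, 7569, -4014, Mul(-171, 324), 14181)))) = Add(-3692, Mul(-1, Mul(Rational(-1, 153), Add(38133, 5832, 7569, -4014, -55404, 14181)))) = Add(-3692, Mul(-1, Mul(Rational(-1, 153), 6297))) = Add(-3692, Mul(-1, Rational(-2099, 51))) = Add(-3692, Rational(2099, 51)) = Rational(-186193, 51)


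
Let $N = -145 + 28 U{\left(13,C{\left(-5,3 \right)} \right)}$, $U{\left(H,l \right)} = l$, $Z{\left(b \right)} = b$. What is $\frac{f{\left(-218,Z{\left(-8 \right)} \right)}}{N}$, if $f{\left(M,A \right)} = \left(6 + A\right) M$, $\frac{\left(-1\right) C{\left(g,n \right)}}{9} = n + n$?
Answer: $- \frac{436}{1657} \approx -0.26313$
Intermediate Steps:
$C{\left(g,n \right)} = - 18 n$ ($C{\left(g,n \right)} = - 9 \left(n + n\right) = - 9 \cdot 2 n = - 18 n$)
$f{\left(M,A \right)} = M \left(6 + A\right)$
$N = -1657$ ($N = -145 + 28 \left(\left(-18\right) 3\right) = -145 + 28 \left(-54\right) = -145 - 1512 = -1657$)
$\frac{f{\left(-218,Z{\left(-8 \right)} \right)}}{N} = \frac{\left(-218\right) \left(6 - 8\right)}{-1657} = \left(-218\right) \left(-2\right) \left(- \frac{1}{1657}\right) = 436 \left(- \frac{1}{1657}\right) = - \frac{436}{1657}$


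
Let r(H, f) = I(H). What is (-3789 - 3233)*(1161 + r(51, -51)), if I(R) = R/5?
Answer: -41120832/5 ≈ -8.2242e+6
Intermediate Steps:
I(R) = R/5 (I(R) = R*(1/5) = R/5)
r(H, f) = H/5
(-3789 - 3233)*(1161 + r(51, -51)) = (-3789 - 3233)*(1161 + (1/5)*51) = -7022*(1161 + 51/5) = -7022*5856/5 = -41120832/5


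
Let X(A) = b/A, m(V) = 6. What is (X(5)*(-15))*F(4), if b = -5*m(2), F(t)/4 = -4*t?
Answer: -5760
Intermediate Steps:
F(t) = -16*t (F(t) = 4*(-4*t) = -16*t)
b = -30 (b = -5*6 = -30)
X(A) = -30/A
(X(5)*(-15))*F(4) = (-30/5*(-15))*(-16*4) = (-30*⅕*(-15))*(-64) = -6*(-15)*(-64) = 90*(-64) = -5760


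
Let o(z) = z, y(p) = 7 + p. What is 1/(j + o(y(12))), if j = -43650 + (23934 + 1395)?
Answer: -1/18302 ≈ -5.4639e-5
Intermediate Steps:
j = -18321 (j = -43650 + 25329 = -18321)
1/(j + o(y(12))) = 1/(-18321 + (7 + 12)) = 1/(-18321 + 19) = 1/(-18302) = -1/18302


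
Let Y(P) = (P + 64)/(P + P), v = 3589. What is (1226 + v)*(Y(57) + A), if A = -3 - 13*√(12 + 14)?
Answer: -354705/38 - 62595*√26 ≈ -3.2851e+5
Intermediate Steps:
Y(P) = (64 + P)/(2*P) (Y(P) = (64 + P)/((2*P)) = (64 + P)*(1/(2*P)) = (64 + P)/(2*P))
A = -3 - 13*√26 ≈ -69.287
(1226 + v)*(Y(57) + A) = (1226 + 3589)*((½)*(64 + 57)/57 + (-3 - 13*√26)) = 4815*((½)*(1/57)*121 + (-3 - 13*√26)) = 4815*(121/114 + (-3 - 13*√26)) = 4815*(-221/114 - 13*√26) = -354705/38 - 62595*√26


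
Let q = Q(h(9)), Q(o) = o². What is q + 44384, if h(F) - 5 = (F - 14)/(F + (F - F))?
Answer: 3596704/81 ≈ 44404.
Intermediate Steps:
h(F) = 5 + (-14 + F)/F (h(F) = 5 + (F - 14)/(F + (F - F)) = 5 + (-14 + F)/(F + 0) = 5 + (-14 + F)/F)
q = 1600/81 (q = (6 - 14/9)² = (40/9)² = 1600/81 ≈ 19.753)
q + 44384 = 1600/81 + 44384 = 3596704/81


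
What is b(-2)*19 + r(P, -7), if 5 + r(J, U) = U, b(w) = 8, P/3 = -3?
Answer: 140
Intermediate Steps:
P = -9 (P = 3*(-3) = -9)
r(J, U) = -5 + U
b(-2)*19 + r(P, -7) = 8*19 + (-5 - 7) = 152 - 12 = 140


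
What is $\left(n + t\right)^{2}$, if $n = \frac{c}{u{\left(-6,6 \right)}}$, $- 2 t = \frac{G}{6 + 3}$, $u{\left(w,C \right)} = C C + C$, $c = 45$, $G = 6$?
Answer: $\frac{961}{1764} \approx 0.54478$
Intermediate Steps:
$u{\left(w,C \right)} = C + C^{2}$ ($u{\left(w,C \right)} = C^{2} + C = C + C^{2}$)
$t = - \frac{1}{3}$ ($t = - \frac{\frac{1}{6 + 3} \cdot 6}{2} = - \frac{\frac{1}{9} \cdot 6}{2} = \left(- \frac{1}{2}\right) \frac{2}{3} = - \frac{1}{3} \approx -0.33333$)
$n = \frac{15}{14}$ ($n = \frac{45}{6 \left(1 + 6\right)} = \frac{45}{6 \cdot 7} = \frac{45}{42} = 45 \cdot \frac{1}{42} = \frac{15}{14} \approx 1.0714$)
$\left(n + t\right)^{2} = \left(\frac{15}{14} - \frac{1}{3}\right)^{2} = \left(\frac{31}{42}\right)^{2} = \frac{961}{1764}$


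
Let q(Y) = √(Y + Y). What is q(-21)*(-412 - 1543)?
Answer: -1955*I*√42 ≈ -12670.0*I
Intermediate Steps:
q(Y) = √2*√Y (q(Y) = √(2*Y) = √2*√Y)
q(-21)*(-412 - 1543) = (√2*√(-21))*(-412 - 1543) = (√2*(I*√21))*(-1955) = (I*√42)*(-1955) = -1955*I*√42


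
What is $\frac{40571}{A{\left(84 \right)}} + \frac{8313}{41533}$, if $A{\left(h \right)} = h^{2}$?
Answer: $\frac{1743691871}{293056848} \approx 5.95$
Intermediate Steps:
$\frac{40571}{A{\left(84 \right)}} + \frac{8313}{41533} = \frac{40571}{84^{2}} + \frac{8313}{41533} = \frac{40571}{7056} + 8313 \cdot \frac{1}{41533} = 40571 \cdot \frac{1}{7056} + \frac{8313}{41533} = \frac{40571}{7056} + \frac{8313}{41533} = \frac{1743691871}{293056848}$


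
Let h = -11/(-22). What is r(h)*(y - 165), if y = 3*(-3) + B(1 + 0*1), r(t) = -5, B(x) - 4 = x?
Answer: 845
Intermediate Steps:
B(x) = 4 + x
h = ½ (h = -11*(-1/22) = ½ ≈ 0.50000)
y = -4 (y = 3*(-3) + (4 + (1 + 0*1)) = -9 + (4 + (1 + 0)) = -9 + (4 + 1) = -9 + 5 = -4)
r(h)*(y - 165) = -5*(-4 - 165) = -5*(-169) = 845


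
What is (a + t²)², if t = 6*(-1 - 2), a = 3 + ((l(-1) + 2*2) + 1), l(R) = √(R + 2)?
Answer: 110889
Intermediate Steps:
l(R) = √(2 + R)
a = 9 (a = 3 + ((√(2 - 1) + 2*2) + 1) = 3 + ((√1 + 4) + 1) = 3 + ((1 + 4) + 1) = 3 + (5 + 1) = 3 + 6 = 9)
t = -18 (t = 6*(-3) = -18)
(a + t²)² = (9 + (-18)²)² = (9 + 324)² = 333² = 110889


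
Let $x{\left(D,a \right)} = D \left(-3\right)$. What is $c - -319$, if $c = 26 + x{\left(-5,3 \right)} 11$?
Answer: $510$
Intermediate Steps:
$x{\left(D,a \right)} = - 3 D$
$c = 191$ ($c = 26 + \left(-3\right) \left(-5\right) 11 = 26 + 15 \cdot 11 = 26 + 165 = 191$)
$c - -319 = 191 - -319 = 191 + \left(-1440 + 1759\right) = 191 + 319 = 510$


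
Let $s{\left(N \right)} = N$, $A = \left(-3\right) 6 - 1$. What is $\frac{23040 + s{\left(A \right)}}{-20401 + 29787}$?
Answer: $\frac{23021}{9386} \approx 2.4527$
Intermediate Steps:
$A = -19$ ($A = -18 - 1 = -19$)
$\frac{23040 + s{\left(A \right)}}{-20401 + 29787} = \frac{23040 - 19}{-20401 + 29787} = \frac{23021}{9386}$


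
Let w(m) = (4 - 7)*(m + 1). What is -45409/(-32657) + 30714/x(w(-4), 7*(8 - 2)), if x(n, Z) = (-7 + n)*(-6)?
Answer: -167080365/65314 ≈ -2558.1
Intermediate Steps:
w(m) = -3 - 3*m (w(m) = -3*(1 + m) = -3 - 3*m)
x(n, Z) = 42 - 6*n
-45409/(-32657) + 30714/x(w(-4), 7*(8 - 2)) = -45409/(-32657) + 30714/(42 - 6*(-3 - 3*(-4))) = -45409*(-1/32657) + 30714/(42 - 6*(-3 + 12)) = 45409/32657 + 30714/(42 - 6*9) = 45409/32657 + 30714/(42 - 54) = 45409/32657 + 30714/(-12) = 45409/32657 + 30714*(-1/12) = 45409/32657 - 5119/2 = -167080365/65314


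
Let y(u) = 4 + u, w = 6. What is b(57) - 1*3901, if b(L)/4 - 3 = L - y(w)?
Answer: -3701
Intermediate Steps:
b(L) = -28 + 4*L (b(L) = 12 + 4*(L - (4 + 6)) = 12 + 4*(L - 1*10) = 12 + 4*(L - 10) = 12 + 4*(-10 + L) = 12 + (-40 + 4*L) = -28 + 4*L)
b(57) - 1*3901 = (-28 + 4*57) - 1*3901 = (-28 + 228) - 3901 = 200 - 3901 = -3701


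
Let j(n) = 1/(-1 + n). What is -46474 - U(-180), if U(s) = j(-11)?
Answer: -557687/12 ≈ -46474.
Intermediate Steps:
U(s) = -1/12 (U(s) = 1/(-1 - 11) = 1/(-12) = -1/12)
-46474 - U(-180) = -46474 - 1*(-1/12) = -46474 + 1/12 = -557687/12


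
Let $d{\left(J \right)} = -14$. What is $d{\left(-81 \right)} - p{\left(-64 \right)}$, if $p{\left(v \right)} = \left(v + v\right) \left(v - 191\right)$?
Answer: $-32654$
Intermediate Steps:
$p{\left(v \right)} = 2 v \left(-191 + v\right)$
$d{\left(-81 \right)} - p{\left(-64 \right)} = -14 - 2 \left(-64\right) \left(-191 - 64\right) = -14 - 2 \left(-64\right) \left(-255\right) = -14 - 32640 = -32654$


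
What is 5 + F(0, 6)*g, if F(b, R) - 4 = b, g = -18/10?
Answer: -11/5 ≈ -2.2000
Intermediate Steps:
g = -9/5 (g = -18*⅒ = -9/5 ≈ -1.8000)
F(b, R) = 4 + b
5 + F(0, 6)*g = 5 + (4 + 0)*(-9/5) = 5 + 4*(-9/5) = 5 - 36/5 = -11/5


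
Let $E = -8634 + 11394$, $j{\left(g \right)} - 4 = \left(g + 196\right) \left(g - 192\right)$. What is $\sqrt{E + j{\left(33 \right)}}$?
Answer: $i \sqrt{33647} \approx 183.43 i$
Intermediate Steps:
$j{\left(g \right)} = 4 + \left(-192 + g\right) \left(196 + g\right)$ ($j{\left(g \right)} = 4 + \left(g + 196\right) \left(g - 192\right) = 4 + \left(196 + g\right) \left(-192 + g\right) = 4 + \left(-192 + g\right) \left(196 + g\right)$)
$E = 2760$
$\sqrt{E + j{\left(33 \right)}} = \sqrt{2760 + \left(-37628 + 33^{2} + 4 \cdot 33\right)} = \sqrt{2760 + \left(-37628 + 1089 + 132\right)} = \sqrt{2760 - 36407} = \sqrt{-33647} = i \sqrt{33647}$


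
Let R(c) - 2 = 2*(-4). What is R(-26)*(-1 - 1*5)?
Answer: 36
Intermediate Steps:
R(c) = -6 (R(c) = 2 + 2*(-4) = 2 - 8 = -6)
R(-26)*(-1 - 1*5) = -6*(-1 - 1*5) = -6*(-1 - 5) = -6*(-6) = 36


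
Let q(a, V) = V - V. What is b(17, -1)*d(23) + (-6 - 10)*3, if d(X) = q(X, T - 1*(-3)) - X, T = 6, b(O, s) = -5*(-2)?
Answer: -278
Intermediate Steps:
b(O, s) = 10
q(a, V) = 0
d(X) = -X (d(X) = 0 - X = -X)
b(17, -1)*d(23) + (-6 - 10)*3 = 10*(-1*23) + (-6 - 10)*3 = 10*(-23) - 16*3 = -230 - 48 = -278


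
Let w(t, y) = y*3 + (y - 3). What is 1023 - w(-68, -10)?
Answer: 1066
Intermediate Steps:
w(t, y) = -3 + 4*y (w(t, y) = 3*y + (-3 + y) = -3 + 4*y)
1023 - w(-68, -10) = 1023 - (-3 + 4*(-10)) = 1023 - (-3 - 40) = 1023 - 1*(-43) = 1023 + 43 = 1066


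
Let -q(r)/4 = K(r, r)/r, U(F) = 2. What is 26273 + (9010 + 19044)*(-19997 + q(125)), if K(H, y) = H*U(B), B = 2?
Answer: -561193997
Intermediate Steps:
K(H, y) = 2*H (K(H, y) = H*2 = 2*H)
q(r) = -8 (q(r) = -4*2*r/r = -4*2 = -8)
26273 + (9010 + 19044)*(-19997 + q(125)) = 26273 + (9010 + 19044)*(-19997 - 8) = 26273 + 28054*(-20005) = 26273 - 561220270 = -561193997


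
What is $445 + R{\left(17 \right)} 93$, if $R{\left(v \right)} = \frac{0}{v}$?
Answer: $445$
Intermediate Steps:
$R{\left(v \right)} = 0$
$445 + R{\left(17 \right)} 93 = 445 + 0 \cdot 93 = 445 + 0 = 445$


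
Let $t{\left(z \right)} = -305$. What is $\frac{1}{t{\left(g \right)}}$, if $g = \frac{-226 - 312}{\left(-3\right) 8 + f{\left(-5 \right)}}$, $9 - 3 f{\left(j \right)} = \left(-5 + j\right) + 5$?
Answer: $- \frac{1}{305} \approx -0.0032787$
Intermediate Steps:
$f{\left(j \right)} = 3 - \frac{j}{3}$ ($f{\left(j \right)} = 3 - \frac{\left(-5 + j\right) + 5}{3} = 3 - \frac{j}{3}$)
$g = \frac{807}{29}$ ($g = \frac{-226 - 312}{\left(-3\right) 8 + \left(3 - - \frac{5}{3}\right)} = - \frac{538}{-24 + \left(3 + \frac{5}{3}\right)} = - \frac{538}{-24 + \frac{14}{3}} = - \frac{538}{- \frac{58}{3}} = \left(-538\right) \left(- \frac{3}{58}\right) = \frac{807}{29} \approx 27.828$)
$\frac{1}{t{\left(g \right)}} = \frac{1}{-305} = - \frac{1}{305}$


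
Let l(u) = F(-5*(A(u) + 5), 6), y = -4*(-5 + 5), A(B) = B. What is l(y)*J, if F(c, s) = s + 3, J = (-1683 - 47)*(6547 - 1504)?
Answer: -78519510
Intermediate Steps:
J = -8724390 (J = -1730*5043 = -8724390)
F(c, s) = 3 + s
y = 0 (y = -4*0 = 0)
l(u) = 9 (l(u) = 3 + 6 = 9)
l(y)*J = 9*(-8724390) = -78519510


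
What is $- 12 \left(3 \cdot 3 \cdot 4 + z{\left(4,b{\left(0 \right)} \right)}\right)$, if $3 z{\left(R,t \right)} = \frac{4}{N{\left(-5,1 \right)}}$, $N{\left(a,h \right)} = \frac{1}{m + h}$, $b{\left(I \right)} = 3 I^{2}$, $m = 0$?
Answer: $-448$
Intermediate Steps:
$N{\left(a,h \right)} = \frac{1}{h}$ ($N{\left(a,h \right)} = \frac{1}{0 + h} = \frac{1}{h}$)
$z{\left(R,t \right)} = \frac{4}{3}$ ($z{\left(R,t \right)} = \frac{4 \frac{1}{1^{-1}}}{3} = \frac{4 \cdot 1^{-1}}{3} = \frac{4 \cdot 1}{3} = \frac{1}{3} \cdot 4 = \frac{4}{3}$)
$- 12 \left(3 \cdot 3 \cdot 4 + z{\left(4,b{\left(0 \right)} \right)}\right) = - 12 \left(3 \cdot 3 \cdot 4 + \frac{4}{3}\right) = - 12 \left(9 \cdot 4 + \frac{4}{3}\right) = - 12 \left(36 + \frac{4}{3}\right) = \left(-12\right) \frac{112}{3} = -448$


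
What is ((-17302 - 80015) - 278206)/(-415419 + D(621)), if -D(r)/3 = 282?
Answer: 375523/416265 ≈ 0.90212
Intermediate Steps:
D(r) = -846 (D(r) = -3*282 = -846)
((-17302 - 80015) - 278206)/(-415419 + D(621)) = ((-17302 - 80015) - 278206)/(-415419 - 846) = (-97317 - 278206)/(-416265) = -375523*(-1/416265) = 375523/416265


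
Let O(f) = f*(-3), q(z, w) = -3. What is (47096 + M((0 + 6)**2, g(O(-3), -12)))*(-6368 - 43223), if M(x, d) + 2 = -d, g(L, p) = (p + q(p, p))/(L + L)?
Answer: -14012879279/6 ≈ -2.3355e+9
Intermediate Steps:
O(f) = -3*f
g(L, p) = (-3 + p)/(2*L) (g(L, p) = (p - 3)/(L + L) = (-3 + p)/((2*L)) = (-3 + p)*(1/(2*L)) = (-3 + p)/(2*L))
M(x, d) = -2 - d
(47096 + M((0 + 6)**2, g(O(-3), -12)))*(-6368 - 43223) = (47096 + (-2 - (-3 - 12)/(2*((-3*(-3))))))*(-6368 - 43223) = (47096 + (-2 - (-15)/(2*9)))*(-49591) = (47096 + (-2 - 1*(-5/6)))*(-49591) = (47096 + (-2 + 5/6))*(-49591) = (47096 - 7/6)*(-49591) = (282569/6)*(-49591) = -14012879279/6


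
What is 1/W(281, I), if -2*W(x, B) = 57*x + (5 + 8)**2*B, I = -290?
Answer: 2/32993 ≈ 6.0619e-5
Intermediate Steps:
W(x, B) = -169*B/2 - 57*x/2 (W(x, B) = -(57*x + (5 + 8)**2*B)/2 = -(57*x + 13**2*B)/2 = -(57*x + 169*B)/2 = -169*B/2 - 57*x/2)
1/W(281, I) = 1/(-169/2*(-290) - 57/2*281) = 1/(24505 - 16017/2) = 1/(32993/2) = 2/32993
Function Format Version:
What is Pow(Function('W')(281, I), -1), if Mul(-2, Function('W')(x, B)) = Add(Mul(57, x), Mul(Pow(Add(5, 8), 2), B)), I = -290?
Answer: Rational(2, 32993) ≈ 6.0619e-5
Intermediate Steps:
Function('W')(x, B) = Add(Mul(Rational(-169, 2), B), Mul(Rational(-57, 2), x)) (Function('W')(x, B) = Mul(Rational(-1, 2), Add(Mul(57, x), Mul(Pow(Add(5, 8), 2), B))) = Mul(Rational(-1, 2), Add(Mul(57, x), Mul(Pow(13, 2), B))) = Mul(Rational(-1, 2), Add(Mul(57, x), Mul(169, B))) = Add(Mul(Rational(-169, 2), B), Mul(Rational(-57, 2), x)))
Pow(Function('W')(281, I), -1) = Pow(Add(Mul(Rational(-169, 2), -290), Mul(Rational(-57, 2), 281)), -1) = Pow(Add(24505, Rational(-16017, 2)), -1) = Pow(Rational(32993, 2), -1) = Rational(2, 32993)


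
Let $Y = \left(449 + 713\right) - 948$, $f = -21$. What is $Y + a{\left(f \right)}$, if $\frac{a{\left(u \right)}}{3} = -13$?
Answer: $175$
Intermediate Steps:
$a{\left(u \right)} = -39$ ($a{\left(u \right)} = 3 \left(-13\right) = -39$)
$Y = 214$ ($Y = 1162 - 948 = 214$)
$Y + a{\left(f \right)} = 214 - 39 = 175$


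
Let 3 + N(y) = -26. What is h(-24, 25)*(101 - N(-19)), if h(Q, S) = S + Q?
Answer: 130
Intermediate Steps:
h(Q, S) = Q + S
N(y) = -29 (N(y) = -3 - 26 = -29)
h(-24, 25)*(101 - N(-19)) = (-24 + 25)*(101 - 1*(-29)) = 1*(101 + 29) = 1*130 = 130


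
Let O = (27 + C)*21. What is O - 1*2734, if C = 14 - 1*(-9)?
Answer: -1684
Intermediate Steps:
C = 23 (C = 14 + 9 = 23)
O = 1050 (O = (27 + 23)*21 = 50*21 = 1050)
O - 1*2734 = 1050 - 1*2734 = 1050 - 2734 = -1684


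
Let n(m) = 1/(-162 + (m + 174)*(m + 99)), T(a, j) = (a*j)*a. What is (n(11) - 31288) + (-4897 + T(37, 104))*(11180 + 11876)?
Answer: 63989591412769/20188 ≈ 3.1697e+9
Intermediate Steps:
T(a, j) = j*a**2
n(m) = 1/(-162 + (99 + m)*(174 + m)) (n(m) = 1/(-162 + (174 + m)*(99 + m)) = 1/(-162 + (99 + m)*(174 + m)))
(n(11) - 31288) + (-4897 + T(37, 104))*(11180 + 11876) = (1/(17064 + 11**2 + 273*11) - 31288) + (-4897 + 104*37**2)*(11180 + 11876) = (1/(17064 + 121 + 3003) - 31288) + (-4897 + 104*1369)*23056 = (1/20188 - 31288) + (-4897 + 142376)*23056 = (1/20188 - 31288) + 137479*23056 = -631642143/20188 + 3169715824 = 63989591412769/20188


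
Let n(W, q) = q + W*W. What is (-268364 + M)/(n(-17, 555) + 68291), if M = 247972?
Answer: -20392/69135 ≈ -0.29496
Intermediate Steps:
n(W, q) = q + W**2
(-268364 + M)/(n(-17, 555) + 68291) = (-268364 + 247972)/((555 + (-17)**2) + 68291) = -20392/((555 + 289) + 68291) = -20392/(844 + 68291) = -20392/69135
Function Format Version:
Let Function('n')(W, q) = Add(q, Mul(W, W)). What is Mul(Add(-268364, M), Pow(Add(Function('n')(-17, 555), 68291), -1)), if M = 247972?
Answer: Rational(-20392, 69135) ≈ -0.29496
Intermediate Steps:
Function('n')(W, q) = Add(q, Pow(W, 2))
Mul(Add(-268364, M), Pow(Add(Function('n')(-17, 555), 68291), -1)) = Mul(Add(-268364, 247972), Pow(Add(Add(555, Pow(-17, 2)), 68291), -1)) = Mul(-20392, Pow(Add(Add(555, 289), 68291), -1)) = Mul(-20392, Pow(Add(844, 68291), -1)) = Mul(-20392, Pow(69135, -1)) = Mul(-20392, Rational(1, 69135)) = Rational(-20392, 69135)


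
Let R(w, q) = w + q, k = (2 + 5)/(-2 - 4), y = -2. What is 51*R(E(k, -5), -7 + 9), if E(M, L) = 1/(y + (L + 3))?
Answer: 357/4 ≈ 89.250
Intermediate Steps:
k = -7/6 (k = 7/(-6) = 7*(-⅙) = -7/6 ≈ -1.1667)
E(M, L) = 1/(1 + L) (E(M, L) = 1/(-2 + (L + 3)) = 1/(-2 + (3 + L)) = 1/(1 + L))
R(w, q) = q + w
51*R(E(k, -5), -7 + 9) = 51*((-7 + 9) + 1/(1 - 5)) = 51*(2 + 1/(-4)) = 51*(2 - ¼) = 51*(7/4) = 357/4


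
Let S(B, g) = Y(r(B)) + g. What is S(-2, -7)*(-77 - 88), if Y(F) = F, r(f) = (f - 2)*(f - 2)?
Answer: -1485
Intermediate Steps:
r(f) = (-2 + f)² (r(f) = (-2 + f)*(-2 + f) = (-2 + f)²)
S(B, g) = g + (-2 + B)² (S(B, g) = (-2 + B)² + g = g + (-2 + B)²)
S(-2, -7)*(-77 - 88) = (-7 + (-2 - 2)²)*(-77 - 88) = (-7 + (-4)²)*(-165) = (-7 + 16)*(-165) = 9*(-165) = -1485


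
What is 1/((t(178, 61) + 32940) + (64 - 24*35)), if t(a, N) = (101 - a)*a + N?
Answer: 1/18519 ≈ 5.3999e-5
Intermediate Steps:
t(a, N) = N + a*(101 - a) (t(a, N) = a*(101 - a) + N = N + a*(101 - a))
1/((t(178, 61) + 32940) + (64 - 24*35)) = 1/(((61 - 1*178² + 101*178) + 32940) + (64 - 24*35)) = 1/(((61 - 1*31684 + 17978) + 32940) + (64 - 840)) = 1/(((61 - 31684 + 17978) + 32940) - 776) = 1/((-13645 + 32940) - 776) = 1/(19295 - 776) = 1/18519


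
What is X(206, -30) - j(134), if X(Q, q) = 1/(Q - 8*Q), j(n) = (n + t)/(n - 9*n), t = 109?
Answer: 174667/772912 ≈ 0.22599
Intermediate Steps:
j(n) = -(109 + n)/(8*n) (j(n) = (n + 109)/(n - 9*n) = (109 + n)/((-8*n)) = (109 + n)*(-1/(8*n)) = -(109 + n)/(8*n))
X(Q, q) = -1/(7*Q) (X(Q, q) = 1/(-7*Q) = -1/(7*Q))
X(206, -30) - j(134) = -⅐/206 - (-109 - 1*134)/(8*134) = -⅐*1/206 - (-109 - 134)/(8*134) = -1/1442 - (-243)/(8*134) = -1/1442 - 1*(-243/1072) = -1/1442 + 243/1072 = 174667/772912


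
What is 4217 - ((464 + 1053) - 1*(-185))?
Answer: 2515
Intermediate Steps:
4217 - ((464 + 1053) - 1*(-185)) = 4217 - (1517 + 185) = 4217 - 1*1702 = 4217 - 1702 = 2515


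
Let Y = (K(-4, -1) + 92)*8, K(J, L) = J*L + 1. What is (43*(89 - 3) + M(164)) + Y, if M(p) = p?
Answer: 4638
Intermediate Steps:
K(J, L) = 1 + J*L
Y = 776 (Y = ((1 - 4*(-1)) + 92)*8 = ((1 + 4) + 92)*8 = (5 + 92)*8 = 97*8 = 776)
(43*(89 - 3) + M(164)) + Y = (43*(89 - 3) + 164) + 776 = (43*86 + 164) + 776 = (3698 + 164) + 776 = 3862 + 776 = 4638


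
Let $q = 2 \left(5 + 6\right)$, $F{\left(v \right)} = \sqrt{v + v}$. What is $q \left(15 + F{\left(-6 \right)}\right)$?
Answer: $330 + 44 i \sqrt{3} \approx 330.0 + 76.21 i$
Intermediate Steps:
$F{\left(v \right)} = \sqrt{2} \sqrt{v}$ ($F{\left(v \right)} = \sqrt{2 v} = \sqrt{2} \sqrt{v}$)
$q = 22$ ($q = 2 \cdot 11 = 22$)
$q \left(15 + F{\left(-6 \right)}\right) = 22 \left(15 + \sqrt{2} \sqrt{-6}\right) = 22 \left(15 + \sqrt{2} i \sqrt{6}\right) = 22 \left(15 + 2 i \sqrt{3}\right) = 330 + 44 i \sqrt{3}$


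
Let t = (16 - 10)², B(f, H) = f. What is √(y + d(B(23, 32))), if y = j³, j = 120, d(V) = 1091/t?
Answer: √62209091/6 ≈ 1314.5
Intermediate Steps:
t = 36 (t = 6² = 36)
d(V) = 1091/36
y = 1728000 (y = 120³ = 1728000)
√(y + d(B(23, 32))) = √(1728000 + 1091/36) = √(62209091/36) = √62209091/6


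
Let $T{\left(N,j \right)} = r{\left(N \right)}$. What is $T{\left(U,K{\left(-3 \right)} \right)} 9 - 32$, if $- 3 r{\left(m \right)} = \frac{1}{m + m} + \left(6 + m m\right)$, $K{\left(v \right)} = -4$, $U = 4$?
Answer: $- \frac{787}{8} \approx -98.375$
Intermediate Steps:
$r{\left(m \right)} = -2 - \frac{m^{2}}{3} - \frac{1}{6 m}$ ($r{\left(m \right)} = - \frac{\frac{1}{m + m} + \left(6 + m m\right)}{3} = - \frac{\frac{1}{2 m} + \left(6 + m^{2}\right)}{3} = - \frac{6 + m^{2} + \frac{1}{2 m}}{3} = -2 - \frac{m^{2}}{3} - \frac{1}{6 m}$)
$T{\left(N,j \right)} = -2 - \frac{N^{2}}{3} - \frac{1}{6 N}$
$T{\left(U,K{\left(-3 \right)} \right)} 9 - 32 = \left(-2 - \frac{4^{2}}{3} - \frac{1}{6 \cdot 4}\right) 9 - 32 = \left(-2 - \frac{16}{3} - \frac{1}{24}\right) 9 - 32 = \left(- \frac{59}{8}\right) 9 - 32 = - \frac{531}{8} - 32 = - \frac{787}{8}$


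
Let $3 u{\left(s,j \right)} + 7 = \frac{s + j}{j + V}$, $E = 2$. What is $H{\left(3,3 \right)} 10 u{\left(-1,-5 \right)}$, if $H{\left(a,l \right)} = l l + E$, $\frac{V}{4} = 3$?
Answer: $- \frac{6050}{21} \approx -288.1$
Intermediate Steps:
$V = 12$ ($V = 4 \cdot 3 = 12$)
$H{\left(a,l \right)} = 2 + l^{2}$ ($H{\left(a,l \right)} = l l + 2 = l^{2} + 2 = 2 + l^{2}$)
$u{\left(s,j \right)} = - \frac{7}{3} + \frac{j + s}{3 \left(12 + j\right)}$ ($u{\left(s,j \right)} = - \frac{7}{3} + \frac{\left(s + j\right) \frac{1}{j + 12}}{3} = - \frac{7}{3} + \frac{\left(j + s\right) \frac{1}{12 + j}}{3} = - \frac{7}{3} + \frac{\frac{1}{12 + j} \left(j + s\right)}{3} = - \frac{7}{3} + \frac{j + s}{3 \left(12 + j\right)}$)
$H{\left(3,3 \right)} 10 u{\left(-1,-5 \right)} = \left(2 + 3^{2}\right) 10 \frac{-84 - 1 - -30}{3 \left(12 - 5\right)} = \left(2 + 9\right) 10 \frac{-84 - 1 + 30}{3 \cdot 7} = 11 \cdot 10 \cdot \frac{1}{3} \cdot \frac{1}{7} \left(-55\right) = 110 \left(- \frac{55}{21}\right) = - \frac{6050}{21}$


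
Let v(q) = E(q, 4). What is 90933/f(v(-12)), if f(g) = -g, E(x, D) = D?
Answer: -90933/4 ≈ -22733.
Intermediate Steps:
v(q) = 4
90933/f(v(-12)) = 90933/((-1*4)) = 90933/(-4) = 90933*(-¼) = -90933/4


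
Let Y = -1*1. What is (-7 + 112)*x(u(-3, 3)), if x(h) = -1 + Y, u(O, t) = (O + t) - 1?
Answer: -210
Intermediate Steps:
Y = -1
u(O, t) = -1 + O + t
x(h) = -2 (x(h) = -1 - 1 = -2)
(-7 + 112)*x(u(-3, 3)) = (-7 + 112)*(-2) = 105*(-2) = -210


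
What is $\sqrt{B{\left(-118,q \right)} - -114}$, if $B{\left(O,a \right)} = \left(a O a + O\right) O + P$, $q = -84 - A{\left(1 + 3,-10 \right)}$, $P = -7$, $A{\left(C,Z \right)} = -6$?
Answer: $3 \sqrt{9414183} \approx 9204.8$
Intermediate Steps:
$q = -78$ ($q = -84 - -6 = -84 + 6 = -78$)
$B{\left(O,a \right)} = -7 + O \left(O + O a^{2}\right)$ ($B{\left(O,a \right)} = \left(a O a + O\right) O - 7 = \left(O a a + O\right) O - 7 = \left(O a^{2} + O\right) O - 7 = \left(O + O a^{2}\right) O - 7 = O \left(O + O a^{2}\right) - 7 = -7 + O \left(O + O a^{2}\right)$)
$\sqrt{B{\left(-118,q \right)} - -114} = \sqrt{\left(-7 + \left(-118\right)^{2} + \left(-118\right)^{2} \left(-78\right)^{2}\right) - -114} = \sqrt{\left(-7 + 13924 + 13924 \cdot 6084\right) + \left(-24009 + 24123\right)} = \sqrt{\left(-7 + 13924 + 84713616\right) + 114} = \sqrt{84727533 + 114} = \sqrt{84727647} = 3 \sqrt{9414183}$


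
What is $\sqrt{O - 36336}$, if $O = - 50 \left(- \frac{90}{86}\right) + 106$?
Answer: $\frac{2 i \sqrt{16723130}}{43} \approx 190.2 i$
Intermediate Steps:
$O = \frac{6808}{43}$ ($O = - 50 \left(\left(-90\right) \frac{1}{86}\right) + 106 = \left(-50\right) \left(- \frac{45}{43}\right) + 106 = \frac{2250}{43} + 106 = \frac{6808}{43} \approx 158.33$)
$\sqrt{O - 36336} = \sqrt{\frac{6808}{43} - 36336} = \sqrt{- \frac{1555640}{43}} = \frac{2 i \sqrt{16723130}}{43}$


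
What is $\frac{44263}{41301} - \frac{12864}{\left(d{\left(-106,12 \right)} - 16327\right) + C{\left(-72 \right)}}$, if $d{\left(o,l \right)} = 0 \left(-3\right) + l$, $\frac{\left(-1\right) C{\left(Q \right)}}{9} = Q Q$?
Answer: $\frac{3318581437}{2600765271} \approx 1.276$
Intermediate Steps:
$C{\left(Q \right)} = - 9 Q^{2}$ ($C{\left(Q \right)} = - 9 Q Q = - 9 Q^{2}$)
$d{\left(o,l \right)} = l$ ($d{\left(o,l \right)} = 0 + l = l$)
$\frac{44263}{41301} - \frac{12864}{\left(d{\left(-106,12 \right)} - 16327\right) + C{\left(-72 \right)}} = \frac{44263}{41301} - \frac{12864}{\left(12 - 16327\right) - 9 \left(-72\right)^{2}} = 44263 \cdot \frac{1}{41301} - \frac{12864}{-16315 - 46656} = \frac{44263}{41301} - \frac{12864}{-16315 - 46656} = \frac{44263}{41301} - \frac{12864}{-62971} = \frac{44263}{41301} - - \frac{12864}{62971} = \frac{44263}{41301} + \frac{12864}{62971} = \frac{3318581437}{2600765271}$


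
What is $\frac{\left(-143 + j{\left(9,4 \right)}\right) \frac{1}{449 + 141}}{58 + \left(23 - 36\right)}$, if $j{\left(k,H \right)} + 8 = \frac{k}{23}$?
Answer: $- \frac{1732}{305325} \approx -0.0056726$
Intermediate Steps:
$j{\left(k,H \right)} = -8 + \frac{k}{23}$
$\frac{\left(-143 + j{\left(9,4 \right)}\right) \frac{1}{449 + 141}}{58 + \left(23 - 36\right)} = \frac{\left(-143 + \left(-8 + \frac{1}{23} \cdot 9\right)\right) \frac{1}{449 + 141}}{58 + \left(23 - 36\right)} = \frac{\left(-143 + \left(-8 + \frac{9}{23}\right)\right) \frac{1}{590}}{58 + \left(23 - 36\right)} = \frac{\left(-143 - \frac{175}{23}\right) \frac{1}{590}}{58 - 13} = \frac{\left(- \frac{3464}{23}\right) \frac{1}{590}}{45} = \left(- \frac{1732}{6785}\right) \frac{1}{45} = - \frac{1732}{305325}$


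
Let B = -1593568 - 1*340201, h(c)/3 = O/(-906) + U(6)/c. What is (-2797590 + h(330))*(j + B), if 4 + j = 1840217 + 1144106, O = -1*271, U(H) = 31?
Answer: -4881690520237270/1661 ≈ -2.9390e+12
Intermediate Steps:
O = -271
h(c) = 271/302 + 93/c (h(c) = 3*(-271/(-906) + 31/c) = 3*(-271*(-1/906) + 31/c) = 3*(271/906 + 31/c) = 271/302 + 93/c)
B = -1933769 (B = -1593568 - 340201 = -1933769)
j = 2984319 (j = -4 + (1840217 + 1144106) = -4 + 2984323 = 2984319)
(-2797590 + h(330))*(j + B) = (-2797590 + (271/302 + 93/330))*(2984319 - 1933769) = (-2797590 + (271/302 + 93*(1/330)))*1050550 = (-2797590 + (271/302 + 31/110))*1050550 = (-2797590 + 9793/8305)*1050550 = -23233975157/8305*1050550 = -4881690520237270/1661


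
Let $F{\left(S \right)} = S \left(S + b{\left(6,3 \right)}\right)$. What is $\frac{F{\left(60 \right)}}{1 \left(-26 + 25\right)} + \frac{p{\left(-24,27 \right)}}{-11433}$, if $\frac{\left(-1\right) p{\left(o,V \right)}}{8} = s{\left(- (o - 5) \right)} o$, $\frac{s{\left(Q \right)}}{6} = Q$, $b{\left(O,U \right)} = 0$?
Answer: $- \frac{13730736}{3811} \approx -3602.9$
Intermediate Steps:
$s{\left(Q \right)} = 6 Q$
$F{\left(S \right)} = S^{2}$ ($F{\left(S \right)} = S \left(S + 0\right) = S S = S^{2}$)
$p{\left(o,V \right)} = - 8 o \left(30 - 6 o\right)$ ($p{\left(o,V \right)} = - 8 \cdot 6 \left(- (o - 5)\right) o = - 8 \cdot 6 \left(- (-5 + o)\right) o = - 8 \cdot 6 \left(5 - o\right) o = - 8 \left(30 - 6 o\right) o = - 8 o \left(30 - 6 o\right)$)
$\frac{F{\left(60 \right)}}{1 \left(-26 + 25\right)} + \frac{p{\left(-24,27 \right)}}{-11433} = \frac{60^{2}}{1 \left(-26 + 25\right)} + \frac{48 \left(-24\right) \left(-5 - 24\right)}{-11433} = \frac{3600}{1 \left(-1\right)} + 48 \left(-24\right) \left(-29\right) \left(- \frac{1}{11433}\right) = \frac{3600}{-1} + 33408 \left(- \frac{1}{11433}\right) = 3600 \left(-1\right) - \frac{11136}{3811} = -3600 - \frac{11136}{3811} = - \frac{13730736}{3811}$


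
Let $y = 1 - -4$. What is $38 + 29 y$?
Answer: $183$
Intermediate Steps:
$y = 5$ ($y = 1 + 4 = 5$)
$38 + 29 y = 38 + 29 \cdot 5 = 38 + 145 = 183$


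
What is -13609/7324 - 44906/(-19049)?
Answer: 69653703/139514876 ≈ 0.49926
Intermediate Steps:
-13609/7324 - 44906/(-19049) = -13609*1/7324 - 44906*(-1/19049) = -13609/7324 + 44906/19049 = 69653703/139514876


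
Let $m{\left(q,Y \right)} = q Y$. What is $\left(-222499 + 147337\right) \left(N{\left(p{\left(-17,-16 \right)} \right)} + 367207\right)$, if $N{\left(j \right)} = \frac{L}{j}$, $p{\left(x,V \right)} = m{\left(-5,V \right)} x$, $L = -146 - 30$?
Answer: $- \frac{2346001892172}{85} \approx -2.76 \cdot 10^{10}$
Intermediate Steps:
$m{\left(q,Y \right)} = Y q$
$L = -176$ ($L = -146 - 30 = -176$)
$p{\left(x,V \right)} = - 5 V x$ ($p{\left(x,V \right)} = V \left(-5\right) x = - 5 V x$)
$N{\left(j \right)} = - \frac{176}{j}$
$\left(-222499 + 147337\right) \left(N{\left(p{\left(-17,-16 \right)} \right)} + 367207\right) = \left(-222499 + 147337\right) \left(- \frac{176}{\left(-5\right) \left(-16\right) \left(-17\right)} + 367207\right) = - 75162 \left(- \frac{176}{-1360} + 367207\right) = - 75162 \left(\left(-176\right) \left(- \frac{1}{1360}\right) + 367207\right) = - 75162 \left(\frac{11}{85} + 367207\right) = \left(-75162\right) \frac{31212606}{85} = - \frac{2346001892172}{85}$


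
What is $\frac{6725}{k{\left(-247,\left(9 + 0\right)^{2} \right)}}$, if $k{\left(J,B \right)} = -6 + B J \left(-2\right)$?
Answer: $\frac{6725}{40008} \approx 0.16809$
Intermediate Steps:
$k{\left(J,B \right)} = -6 - 2 B J$
$\frac{6725}{k{\left(-247,\left(9 + 0\right)^{2} \right)}} = \frac{6725}{-6 - 2 \left(9 + 0\right)^{2} \left(-247\right)} = \frac{6725}{-6 - 2 \cdot 9^{2} \left(-247\right)} = \frac{6725}{-6 - 162 \left(-247\right)} = \frac{6725}{-6 + 40014} = \frac{6725}{40008}$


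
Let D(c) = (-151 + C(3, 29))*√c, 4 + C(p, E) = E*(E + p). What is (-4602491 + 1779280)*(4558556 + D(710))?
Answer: -12869765443316 - 2182342103*√710 ≈ -1.2928e+13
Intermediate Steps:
C(p, E) = -4 + E*(E + p)
D(c) = 773*√c (D(c) = (-151 + (-4 + 29² + 29*3))*√c = (-151 + (-4 + 841 + 87))*√c = (-151 + 924)*√c = 773*√c)
(-4602491 + 1779280)*(4558556 + D(710)) = (-4602491 + 1779280)*(4558556 + 773*√710) = -2823211*(4558556 + 773*√710) = -12869765443316 - 2182342103*√710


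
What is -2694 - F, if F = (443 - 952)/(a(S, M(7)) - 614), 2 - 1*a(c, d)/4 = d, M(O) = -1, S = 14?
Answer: -1622297/602 ≈ -2694.8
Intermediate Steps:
a(c, d) = 8 - 4*d
F = 509/602 (F = (443 - 952)/((8 - 4*(-1)) - 614) = -509/((8 + 4) - 614) = -509/(12 - 614) = -509/(-602) = -509*(-1/602) = 509/602 ≈ 0.84552)
-2694 - F = -2694 - 1*509/602 = -2694 - 509/602 = -1622297/602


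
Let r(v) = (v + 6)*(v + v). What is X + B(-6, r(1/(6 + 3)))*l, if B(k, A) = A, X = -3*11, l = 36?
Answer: 143/9 ≈ 15.889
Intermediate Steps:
r(v) = 2*v*(6 + v) (r(v) = (6 + v)*(2*v) = 2*v*(6 + v))
X = -33
X + B(-6, r(1/(6 + 3)))*l = -33 + (2*(6 + 1/(6 + 3))/(6 + 3))*36 = -33 + (2*(6 + 1/9)/9)*36 = -33 + (2*(1/9)*(6 + 1/9))*36 = -33 + (2*(1/9)*(55/9))*36 = -33 + (110/81)*36 = -33 + 440/9 = 143/9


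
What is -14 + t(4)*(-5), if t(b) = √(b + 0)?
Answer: -24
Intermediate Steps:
t(b) = √b
-14 + t(4)*(-5) = -14 + √4*(-5) = -14 + 2*(-5) = -14 - 10 = -24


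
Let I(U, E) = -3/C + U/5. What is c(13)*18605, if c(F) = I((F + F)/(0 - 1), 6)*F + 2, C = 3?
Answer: -1462353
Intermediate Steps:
I(U, E) = -1 + U/5 (I(U, E) = -3/3 + U/5 = -3*1/3 + U*(1/5) = -1 + U/5)
c(F) = 2 + F*(-1 - 2*F/5) (c(F) = (-1 + ((F + F)/(0 - 1))/5)*F + 2 = (-1 + ((2*F)/(-1))/5)*F + 2 = (-1 + ((2*F)*(-1))/5)*F + 2 = (-1 + (-2*F)/5)*F + 2 = (-1 - 2*F/5)*F + 2 = F*(-1 - 2*F/5) + 2 = 2 + F*(-1 - 2*F/5))
c(13)*18605 = (2 - 1*13 - 2/5*13**2)*18605 = (2 - 13 - 2/5*169)*18605 = (2 - 13 - 338/5)*18605 = -393/5*18605 = -1462353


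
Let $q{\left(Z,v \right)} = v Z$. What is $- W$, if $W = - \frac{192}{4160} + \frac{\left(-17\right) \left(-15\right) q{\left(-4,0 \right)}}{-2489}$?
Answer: $\frac{3}{65} \approx 0.046154$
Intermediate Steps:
$q{\left(Z,v \right)} = Z v$
$W = - \frac{3}{65}$ ($W = - \frac{192}{4160} + \frac{\left(-17\right) \left(-15\right) \left(\left(-4\right) 0\right)}{-2489} = \left(-192\right) \frac{1}{4160} + 255 \cdot 0 \left(- \frac{1}{2489}\right) = - \frac{3}{65} + 0 \left(- \frac{1}{2489}\right) = - \frac{3}{65} + 0 = - \frac{3}{65} \approx -0.046154$)
$- W = \left(-1\right) \left(- \frac{3}{65}\right) = \frac{3}{65}$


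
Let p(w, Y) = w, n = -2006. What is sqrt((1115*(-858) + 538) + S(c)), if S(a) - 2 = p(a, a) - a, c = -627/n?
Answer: I*sqrt(956130) ≈ 977.82*I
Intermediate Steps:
c = 627/2006 (c = -627/(-2006) = -627*(-1/2006) = 627/2006 ≈ 0.31256)
S(a) = 2 (S(a) = 2 + (a - a) = 2 + 0 = 2)
sqrt((1115*(-858) + 538) + S(c)) = sqrt((1115*(-858) + 538) + 2) = sqrt((-956670 + 538) + 2) = sqrt(-956132 + 2) = sqrt(-956130) = I*sqrt(956130)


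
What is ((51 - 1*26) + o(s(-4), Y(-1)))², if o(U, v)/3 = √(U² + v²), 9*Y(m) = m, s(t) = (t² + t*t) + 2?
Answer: (75 + √93637)²/9 ≈ 16129.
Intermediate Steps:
s(t) = 2 + 2*t² (s(t) = (t² + t²) + 2 = 2*t² + 2 = 2 + 2*t²)
Y(m) = m/9
o(U, v) = 3*√(U² + v²)
((51 - 1*26) + o(s(-4), Y(-1)))² = ((51 - 1*26) + 3*√((2 + 2*(-4)²)² + ((⅑)*(-1))²))² = ((51 - 26) + 3*√((2 + 2*16)² + (-⅑)²))² = (25 + 3*√((2 + 32)² + 1/81))² = (25 + 3*√(34² + 1/81))² = (25 + 3*√(1156 + 1/81))² = (25 + 3*√(93637/81))² = (25 + 3*(√93637/9))² = (25 + √93637/3)²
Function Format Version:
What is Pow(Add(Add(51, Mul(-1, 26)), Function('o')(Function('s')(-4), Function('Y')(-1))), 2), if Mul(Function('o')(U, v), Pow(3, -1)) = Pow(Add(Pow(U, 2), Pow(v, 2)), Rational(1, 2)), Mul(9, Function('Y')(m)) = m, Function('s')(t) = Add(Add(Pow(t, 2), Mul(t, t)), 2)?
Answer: Mul(Rational(1, 9), Pow(Add(75, Pow(93637, Rational(1, 2))), 2)) ≈ 16129.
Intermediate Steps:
Function('s')(t) = Add(2, Mul(2, Pow(t, 2))) (Function('s')(t) = Add(Add(Pow(t, 2), Pow(t, 2)), 2) = Add(Mul(2, Pow(t, 2)), 2) = Add(2, Mul(2, Pow(t, 2))))
Function('Y')(m) = Mul(Rational(1, 9), m)
Function('o')(U, v) = Mul(3, Pow(Add(Pow(U, 2), Pow(v, 2)), Rational(1, 2)))
Pow(Add(Add(51, Mul(-1, 26)), Function('o')(Function('s')(-4), Function('Y')(-1))), 2) = Pow(Add(Add(51, Mul(-1, 26)), Mul(3, Pow(Add(Pow(Add(2, Mul(2, Pow(-4, 2))), 2), Pow(Mul(Rational(1, 9), -1), 2)), Rational(1, 2)))), 2) = Pow(Add(Add(51, -26), Mul(3, Pow(Add(Pow(Add(2, Mul(2, 16)), 2), Pow(Rational(-1, 9), 2)), Rational(1, 2)))), 2) = Pow(Add(25, Mul(3, Pow(Add(Pow(Add(2, 32), 2), Rational(1, 81)), Rational(1, 2)))), 2) = Pow(Add(25, Mul(3, Pow(Add(Pow(34, 2), Rational(1, 81)), Rational(1, 2)))), 2) = Pow(Add(25, Mul(3, Pow(Add(1156, Rational(1, 81)), Rational(1, 2)))), 2) = Pow(Add(25, Mul(3, Pow(Rational(93637, 81), Rational(1, 2)))), 2) = Pow(Add(25, Mul(3, Mul(Rational(1, 9), Pow(93637, Rational(1, 2))))), 2) = Pow(Add(25, Mul(Rational(1, 3), Pow(93637, Rational(1, 2)))), 2)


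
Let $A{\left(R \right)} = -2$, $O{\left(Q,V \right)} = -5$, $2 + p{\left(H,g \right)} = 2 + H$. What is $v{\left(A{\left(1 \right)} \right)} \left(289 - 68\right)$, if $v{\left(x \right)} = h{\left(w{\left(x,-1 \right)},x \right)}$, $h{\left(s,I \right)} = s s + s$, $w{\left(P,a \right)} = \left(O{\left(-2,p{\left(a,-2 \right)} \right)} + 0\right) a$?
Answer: $6630$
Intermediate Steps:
$p{\left(H,g \right)} = H$ ($p{\left(H,g \right)} = -2 + \left(2 + H\right) = H$)
$w{\left(P,a \right)} = - 5 a$ ($w{\left(P,a \right)} = \left(-5 + 0\right) a = - 5 a$)
$h{\left(s,I \right)} = s + s^{2}$ ($h{\left(s,I \right)} = s^{2} + s = s + s^{2}$)
$v{\left(x \right)} = 30$ ($v{\left(x \right)} = \left(-5\right) \left(-1\right) \left(1 - -5\right) = 5 \left(1 + 5\right) = 5 \cdot 6 = 30$)
$v{\left(A{\left(1 \right)} \right)} \left(289 - 68\right) = 30 \left(289 - 68\right) = 30 \cdot 221 = 6630$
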